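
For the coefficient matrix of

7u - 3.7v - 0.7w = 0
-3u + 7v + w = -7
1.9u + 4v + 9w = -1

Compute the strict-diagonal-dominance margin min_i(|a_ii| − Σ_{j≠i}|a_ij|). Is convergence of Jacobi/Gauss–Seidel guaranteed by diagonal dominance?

2.6

row 1: |7| − (3.7+0.7) = 2.6
row 2: |7| − (3+1) = 3
row 3: |9| − (1.9+4) = 3.1
minimum over rows = 2.6 → strictly diagonally dominant (convergence guaranteed)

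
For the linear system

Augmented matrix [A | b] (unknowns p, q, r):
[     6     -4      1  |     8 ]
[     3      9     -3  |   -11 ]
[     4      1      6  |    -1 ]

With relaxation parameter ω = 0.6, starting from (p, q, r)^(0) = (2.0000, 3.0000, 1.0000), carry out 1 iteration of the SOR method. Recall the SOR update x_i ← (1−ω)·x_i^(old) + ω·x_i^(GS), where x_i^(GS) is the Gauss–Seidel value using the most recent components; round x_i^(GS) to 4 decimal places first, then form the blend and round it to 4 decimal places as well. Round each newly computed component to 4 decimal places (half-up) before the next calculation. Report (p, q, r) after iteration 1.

Iteration 1:
  p: GS value = (8 - (-4)·3.0000 - (1)·1.0000) / (6) = 3.1667;  p ← (1−ω)·2.0000 + ω·3.1667 = 2.7000
  q: GS value = (-11 - (3)·2.7000 - (-3)·1.0000) / (9) = -1.7889;  q ← (1−ω)·3.0000 + ω·-1.7889 = 0.1267
  r: GS value = (-1 - (4)·2.7000 - (1)·0.1267) / (6) = -1.9878;  r ← (1−ω)·1.0000 + ω·-1.9878 = -0.7927

(2.7000, 0.1267, -0.7927)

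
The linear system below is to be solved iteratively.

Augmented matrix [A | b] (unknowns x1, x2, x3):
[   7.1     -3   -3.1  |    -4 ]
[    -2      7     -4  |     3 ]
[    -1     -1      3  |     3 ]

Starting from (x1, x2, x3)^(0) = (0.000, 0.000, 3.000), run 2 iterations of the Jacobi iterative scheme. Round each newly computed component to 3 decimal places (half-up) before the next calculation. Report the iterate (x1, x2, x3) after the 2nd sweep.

Iteration 1:
  x1 = (-4 - (-3)·0.000 - (-3.1)·3.000) / (7.1) = 0.746
  x2 = (3 - (-2)·0.000 - (-4)·3.000) / (7) = 2.143
  x3 = (3 - (-1)·0.000 - (-1)·0.000) / (3) = 1.000
Iteration 2:
  x1 = (-4 - (-3)·2.143 - (-3.1)·1.000) / (7.1) = 0.779
  x2 = (3 - (-2)·0.746 - (-4)·1.000) / (7) = 1.213
  x3 = (3 - (-1)·0.746 - (-1)·2.143) / (3) = 1.963

(0.779, 1.213, 1.963)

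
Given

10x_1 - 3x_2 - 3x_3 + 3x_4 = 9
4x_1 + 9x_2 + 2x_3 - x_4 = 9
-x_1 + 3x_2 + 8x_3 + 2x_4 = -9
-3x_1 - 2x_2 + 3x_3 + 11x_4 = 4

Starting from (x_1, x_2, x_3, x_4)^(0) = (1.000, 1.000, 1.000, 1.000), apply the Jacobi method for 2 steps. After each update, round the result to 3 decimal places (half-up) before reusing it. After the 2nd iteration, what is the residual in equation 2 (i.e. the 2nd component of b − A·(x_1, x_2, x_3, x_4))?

3.251

Iteration 1:
  x_1 = (9 - (-3)·1.000 - (-3)·1.000 - (3)·1.000) / (10) = 1.200
  x_2 = (9 - (4)·1.000 - (2)·1.000 - (-1)·1.000) / (9) = 0.444
  x_3 = (-9 - (-1)·1.000 - (3)·1.000 - (2)·1.000) / (8) = -1.625
  x_4 = (4 - (-3)·1.000 - (-2)·1.000 - (3)·1.000) / (11) = 0.545
Iteration 2:
  x_1 = (9 - (-3)·0.444 - (-3)·-1.625 - (3)·0.545) / (10) = 0.382
  x_2 = (9 - (4)·1.200 - (2)·-1.625 - (-1)·0.545) / (9) = 0.888
  x_3 = (-9 - (-1)·1.200 - (3)·0.444 - (2)·0.545) / (8) = -1.278
  x_4 = (4 - (-3)·1.200 - (-2)·0.444 - (3)·-1.625) / (11) = 1.215
Residual b − A·x = (0.365, 3.251, -3.488, -2.609)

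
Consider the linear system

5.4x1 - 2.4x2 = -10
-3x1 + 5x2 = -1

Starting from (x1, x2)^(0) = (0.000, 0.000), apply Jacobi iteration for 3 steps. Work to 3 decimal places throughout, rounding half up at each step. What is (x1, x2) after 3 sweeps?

(-2.435, -1.365)

Iteration 1:
  x1 = (-10 - (-2.4)·0.000) / (5.4) = -1.852
  x2 = (-1 - (-3)·0.000) / (5) = -0.200
Iteration 2:
  x1 = (-10 - (-2.4)·-0.200) / (5.4) = -1.941
  x2 = (-1 - (-3)·-1.852) / (5) = -1.311
Iteration 3:
  x1 = (-10 - (-2.4)·-1.311) / (5.4) = -2.435
  x2 = (-1 - (-3)·-1.941) / (5) = -1.365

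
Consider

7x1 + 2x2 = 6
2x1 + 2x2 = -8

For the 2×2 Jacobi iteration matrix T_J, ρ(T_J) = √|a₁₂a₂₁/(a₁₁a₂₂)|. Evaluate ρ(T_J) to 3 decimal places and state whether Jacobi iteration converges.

0.535

a₁₂a₂₁/(a₁₁a₂₂) = (2)·(2) / ((7)·(2)) = 0.285714
ρ = √|0.285714| = √0.285714 = 0.535
ρ < 1, so Jacobi converges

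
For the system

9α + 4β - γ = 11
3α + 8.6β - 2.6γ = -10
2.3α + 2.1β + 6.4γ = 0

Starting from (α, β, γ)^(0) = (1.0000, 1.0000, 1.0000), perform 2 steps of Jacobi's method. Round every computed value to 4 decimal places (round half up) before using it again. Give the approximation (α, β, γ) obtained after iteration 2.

Iteration 1:
  α = (11 - (4)·1.0000 - (-1)·1.0000) / (9) = 0.8889
  β = (-10 - (3)·1.0000 - (-2.6)·1.0000) / (8.6) = -1.2093
  γ = (0 - (2.3)·1.0000 - (2.1)·1.0000) / (6.4) = -0.6875
Iteration 2:
  α = (11 - (4)·-1.2093 - (-1)·-0.6875) / (9) = 1.6833
  β = (-10 - (3)·0.8889 - (-2.6)·-0.6875) / (8.6) = -1.6807
  γ = (0 - (2.3)·0.8889 - (2.1)·-1.2093) / (6.4) = 0.0774

(1.6833, -1.6807, 0.0774)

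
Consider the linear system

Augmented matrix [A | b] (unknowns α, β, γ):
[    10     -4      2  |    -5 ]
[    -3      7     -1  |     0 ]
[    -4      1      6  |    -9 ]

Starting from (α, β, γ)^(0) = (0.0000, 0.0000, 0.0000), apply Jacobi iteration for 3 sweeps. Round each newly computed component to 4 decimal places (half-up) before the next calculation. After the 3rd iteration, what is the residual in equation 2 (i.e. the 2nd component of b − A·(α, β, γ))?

-0.0431

Iteration 1:
  α = (-5 - (-4)·0.0000 - (2)·0.0000) / (10) = -0.5000
  β = (0 - (-3)·0.0000 - (-1)·0.0000) / (7) = 0.0000
  γ = (-9 - (-4)·0.0000 - (1)·0.0000) / (6) = -1.5000
Iteration 2:
  α = (-5 - (-4)·0.0000 - (2)·-1.5000) / (10) = -0.2000
  β = (0 - (-3)·-0.5000 - (-1)·-1.5000) / (7) = -0.4286
  γ = (-9 - (-4)·-0.5000 - (1)·0.0000) / (6) = -1.8333
Iteration 3:
  α = (-5 - (-4)·-0.4286 - (2)·-1.8333) / (10) = -0.3048
  β = (0 - (-3)·-0.2000 - (-1)·-1.8333) / (7) = -0.3476
  γ = (-9 - (-4)·-0.2000 - (1)·-0.4286) / (6) = -1.5619
Residual b − A·x = (-0.2186, -0.0431, -0.5002)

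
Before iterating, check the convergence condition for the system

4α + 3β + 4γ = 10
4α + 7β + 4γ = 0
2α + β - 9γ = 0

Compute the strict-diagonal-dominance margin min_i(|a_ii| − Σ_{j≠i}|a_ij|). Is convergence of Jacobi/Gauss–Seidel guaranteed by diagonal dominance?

row 1: |4| − (3+4) = -3
row 2: |7| − (4+4) = -1
row 3: |-9| − (2+1) = 6
minimum over rows = -3 → not strictly diagonally dominant

-3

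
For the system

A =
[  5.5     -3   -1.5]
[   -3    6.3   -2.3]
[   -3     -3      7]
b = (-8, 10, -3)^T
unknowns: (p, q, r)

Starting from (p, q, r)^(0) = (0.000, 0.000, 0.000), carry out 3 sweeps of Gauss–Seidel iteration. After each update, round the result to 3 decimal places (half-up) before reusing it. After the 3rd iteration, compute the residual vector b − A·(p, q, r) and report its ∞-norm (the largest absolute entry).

Iteration 1:
  p = (-8 - (-3)·0.000 - (-1.5)·0.000) / (5.5) = -1.455
  q = (10 - (-3)·-1.455 - (-2.3)·0.000) / (6.3) = 0.894
  r = (-3 - (-3)·-1.455 - (-3)·0.894) / (7) = -0.669
Iteration 2:
  p = (-8 - (-3)·0.894 - (-1.5)·-0.669) / (5.5) = -1.149
  q = (10 - (-3)·-1.149 - (-2.3)·-0.669) / (6.3) = 0.796
  r = (-3 - (-3)·-1.149 - (-3)·0.796) / (7) = -0.580
Iteration 3:
  p = (-8 - (-3)·0.796 - (-1.5)·-0.580) / (5.5) = -1.179
  q = (10 - (-3)·-1.179 - (-2.3)·-0.580) / (6.3) = 0.814
  r = (-3 - (-3)·-1.179 - (-3)·0.814) / (7) = -0.585
Residual b − A·x = (0.049, -0.011, 0.000); ∞-norm = 0.049

0.049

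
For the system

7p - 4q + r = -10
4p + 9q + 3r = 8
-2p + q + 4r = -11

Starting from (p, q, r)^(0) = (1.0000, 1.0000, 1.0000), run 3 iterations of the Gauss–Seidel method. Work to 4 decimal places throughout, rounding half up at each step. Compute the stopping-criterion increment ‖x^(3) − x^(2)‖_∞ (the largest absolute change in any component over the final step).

0.6913

Iteration 1:
  p = (-10 - (-4)·1.0000 - (1)·1.0000) / (7) = -1.0000
  q = (8 - (4)·-1.0000 - (3)·1.0000) / (9) = 1.0000
  r = (-11 - (-2)·-1.0000 - (1)·1.0000) / (4) = -3.5000
Iteration 2:
  p = (-10 - (-4)·1.0000 - (1)·-3.5000) / (7) = -0.3571
  q = (8 - (4)·-0.3571 - (3)·-3.5000) / (9) = 2.2143
  r = (-11 - (-2)·-0.3571 - (1)·2.2143) / (4) = -3.4821
Iteration 3:
  p = (-10 - (-4)·2.2143 - (1)·-3.4821) / (7) = 0.3342
  q = (8 - (4)·0.3342 - (3)·-3.4821) / (9) = 1.9011
  r = (-11 - (-2)·0.3342 - (1)·1.9011) / (4) = -3.0582
Change: (0.6913, -0.3132, 0.4239) → max |·| = 0.6913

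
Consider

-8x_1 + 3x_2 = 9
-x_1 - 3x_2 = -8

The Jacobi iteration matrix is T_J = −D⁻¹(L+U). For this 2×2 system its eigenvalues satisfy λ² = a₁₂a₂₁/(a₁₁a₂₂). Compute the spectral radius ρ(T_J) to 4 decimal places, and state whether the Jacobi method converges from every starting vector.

a₁₂a₂₁/(a₁₁a₂₂) = (3)·(-1) / ((-8)·(-3)) = -0.125000
ρ = √|-0.125000| = √0.125000 = 0.3536
ρ < 1, so Jacobi converges

0.3536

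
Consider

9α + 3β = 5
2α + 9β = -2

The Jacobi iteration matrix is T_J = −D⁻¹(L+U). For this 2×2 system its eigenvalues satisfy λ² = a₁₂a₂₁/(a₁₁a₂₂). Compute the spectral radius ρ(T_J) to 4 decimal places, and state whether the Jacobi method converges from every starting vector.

0.2722

a₁₂a₂₁/(a₁₁a₂₂) = (3)·(2) / ((9)·(9)) = 0.074074
ρ = √|0.074074| = √0.074074 = 0.2722
ρ < 1, so Jacobi converges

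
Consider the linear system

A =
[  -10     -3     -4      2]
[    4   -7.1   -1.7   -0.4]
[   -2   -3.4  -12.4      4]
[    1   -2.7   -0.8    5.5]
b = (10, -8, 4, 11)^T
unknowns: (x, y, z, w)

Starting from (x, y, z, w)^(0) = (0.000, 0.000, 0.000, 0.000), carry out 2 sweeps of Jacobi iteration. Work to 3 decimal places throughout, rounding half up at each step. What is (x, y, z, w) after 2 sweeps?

Iteration 1:
  x = (10 - (-3)·0.000 - (-4)·0.000 - (2)·0.000) / (-10) = -1.000
  y = (-8 - (4)·0.000 - (-1.7)·0.000 - (-0.4)·0.000) / (-7.1) = 1.127
  z = (4 - (-2)·0.000 - (-3.4)·0.000 - (4)·0.000) / (-12.4) = -0.323
  w = (11 - (1)·0.000 - (-2.7)·0.000 - (-0.8)·0.000) / (5.5) = 2.000
Iteration 2:
  x = (10 - (-3)·1.127 - (-4)·-0.323 - (2)·2.000) / (-10) = -0.809
  y = (-8 - (4)·-1.000 - (-1.7)·-0.323 - (-0.4)·2.000) / (-7.1) = 0.528
  z = (4 - (-2)·-1.000 - (-3.4)·1.127 - (4)·2.000) / (-12.4) = 0.175
  w = (11 - (1)·-1.000 - (-2.7)·1.127 - (-0.8)·-0.323) / (5.5) = 2.688

(-0.809, 0.528, 0.175, 2.688)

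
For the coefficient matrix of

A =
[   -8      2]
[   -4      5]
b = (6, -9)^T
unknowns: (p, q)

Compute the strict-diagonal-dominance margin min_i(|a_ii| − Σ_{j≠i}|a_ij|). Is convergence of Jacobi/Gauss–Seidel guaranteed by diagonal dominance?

row 1: |-8| − (2) = 6
row 2: |5| − (4) = 1
minimum over rows = 1 → strictly diagonally dominant (convergence guaranteed)

1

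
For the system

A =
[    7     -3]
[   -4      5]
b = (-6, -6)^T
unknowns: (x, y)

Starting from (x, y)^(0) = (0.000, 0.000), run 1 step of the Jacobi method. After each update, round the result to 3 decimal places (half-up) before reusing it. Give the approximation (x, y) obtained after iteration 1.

Iteration 1:
  x = (-6 - (-3)·0.000) / (7) = -0.857
  y = (-6 - (-4)·0.000) / (5) = -1.200

(-0.857, -1.200)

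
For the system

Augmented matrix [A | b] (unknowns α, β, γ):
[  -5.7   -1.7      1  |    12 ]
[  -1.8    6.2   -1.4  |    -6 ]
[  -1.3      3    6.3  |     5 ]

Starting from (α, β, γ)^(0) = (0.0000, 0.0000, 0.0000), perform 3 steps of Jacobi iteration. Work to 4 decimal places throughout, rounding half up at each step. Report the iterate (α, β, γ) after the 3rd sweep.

(-1.5439, -1.2696, 1.1140)

Iteration 1:
  α = (12 - (-1.7)·0.0000 - (1)·0.0000) / (-5.7) = -2.1053
  β = (-6 - (-1.8)·0.0000 - (-1.4)·0.0000) / (6.2) = -0.9677
  γ = (5 - (-1.3)·0.0000 - (3)·0.0000) / (6.3) = 0.7937
Iteration 2:
  α = (12 - (-1.7)·-0.9677 - (1)·0.7937) / (-5.7) = -1.6774
  β = (-6 - (-1.8)·-2.1053 - (-1.4)·0.7937) / (6.2) = -1.3997
  γ = (5 - (-1.3)·-2.1053 - (3)·-0.9677) / (6.3) = 0.8200
Iteration 3:
  α = (12 - (-1.7)·-1.3997 - (1)·0.8200) / (-5.7) = -1.5439
  β = (-6 - (-1.8)·-1.6774 - (-1.4)·0.8200) / (6.2) = -1.2696
  γ = (5 - (-1.3)·-1.6774 - (3)·-1.3997) / (6.3) = 1.1140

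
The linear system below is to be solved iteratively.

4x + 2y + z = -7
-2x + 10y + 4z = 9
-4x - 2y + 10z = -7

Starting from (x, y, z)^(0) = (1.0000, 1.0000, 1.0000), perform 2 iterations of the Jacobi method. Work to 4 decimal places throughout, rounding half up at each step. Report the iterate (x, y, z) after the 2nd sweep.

(-2.0750, 0.4400, -1.5600)

Iteration 1:
  x = (-7 - (2)·1.0000 - (1)·1.0000) / (4) = -2.5000
  y = (9 - (-2)·1.0000 - (4)·1.0000) / (10) = 0.7000
  z = (-7 - (-4)·1.0000 - (-2)·1.0000) / (10) = -0.1000
Iteration 2:
  x = (-7 - (2)·0.7000 - (1)·-0.1000) / (4) = -2.0750
  y = (9 - (-2)·-2.5000 - (4)·-0.1000) / (10) = 0.4400
  z = (-7 - (-4)·-2.5000 - (-2)·0.7000) / (10) = -1.5600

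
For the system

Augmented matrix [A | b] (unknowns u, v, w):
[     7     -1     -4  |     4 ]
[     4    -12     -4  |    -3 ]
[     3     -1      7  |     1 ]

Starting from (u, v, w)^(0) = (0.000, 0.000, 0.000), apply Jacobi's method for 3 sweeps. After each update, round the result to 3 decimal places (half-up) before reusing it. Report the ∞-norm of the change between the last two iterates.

0.109

Iteration 1:
  u = (4 - (-1)·0.000 - (-4)·0.000) / (7) = 0.571
  v = (-3 - (4)·0.000 - (-4)·0.000) / (-12) = 0.250
  w = (1 - (3)·0.000 - (-1)·0.000) / (7) = 0.143
Iteration 2:
  u = (4 - (-1)·0.250 - (-4)·0.143) / (7) = 0.689
  v = (-3 - (4)·0.571 - (-4)·0.143) / (-12) = 0.393
  w = (1 - (3)·0.571 - (-1)·0.250) / (7) = -0.066
Iteration 3:
  u = (4 - (-1)·0.393 - (-4)·-0.066) / (7) = 0.590
  v = (-3 - (4)·0.689 - (-4)·-0.066) / (-12) = 0.502
  w = (1 - (3)·0.689 - (-1)·0.393) / (7) = -0.096
Change: (-0.099, 0.109, -0.030) → max |·| = 0.109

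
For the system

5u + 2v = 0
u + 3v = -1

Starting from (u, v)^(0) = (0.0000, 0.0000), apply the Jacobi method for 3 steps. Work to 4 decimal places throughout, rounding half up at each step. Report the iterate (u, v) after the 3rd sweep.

Iteration 1:
  u = (0 - (2)·0.0000) / (5) = 0.0000
  v = (-1 - (1)·0.0000) / (3) = -0.3333
Iteration 2:
  u = (0 - (2)·-0.3333) / (5) = 0.1333
  v = (-1 - (1)·0.0000) / (3) = -0.3333
Iteration 3:
  u = (0 - (2)·-0.3333) / (5) = 0.1333
  v = (-1 - (1)·0.1333) / (3) = -0.3778

(0.1333, -0.3778)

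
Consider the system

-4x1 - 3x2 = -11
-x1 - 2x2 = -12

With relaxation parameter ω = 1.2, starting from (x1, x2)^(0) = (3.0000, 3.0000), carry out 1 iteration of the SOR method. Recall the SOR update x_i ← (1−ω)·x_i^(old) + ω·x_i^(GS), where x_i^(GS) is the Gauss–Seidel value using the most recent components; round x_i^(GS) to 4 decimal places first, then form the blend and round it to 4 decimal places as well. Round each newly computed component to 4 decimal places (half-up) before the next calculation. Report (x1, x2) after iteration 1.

Iteration 1:
  x1: GS value = (-11 - (-3)·3.0000) / (-4) = 0.5000;  x1 ← (1−ω)·3.0000 + ω·0.5000 = 0.0000
  x2: GS value = (-12 - (-1)·0.0000) / (-2) = 6.0000;  x2 ← (1−ω)·3.0000 + ω·6.0000 = 6.6000

(0.0000, 6.6000)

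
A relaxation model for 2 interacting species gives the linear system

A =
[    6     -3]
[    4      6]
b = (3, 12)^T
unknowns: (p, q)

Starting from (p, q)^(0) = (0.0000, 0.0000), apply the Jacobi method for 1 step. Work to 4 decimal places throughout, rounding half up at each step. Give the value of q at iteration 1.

2.0000

Iteration 1:
  p = (3 - (-3)·0.0000) / (6) = 0.5000
  q = (12 - (4)·0.0000) / (6) = 2.0000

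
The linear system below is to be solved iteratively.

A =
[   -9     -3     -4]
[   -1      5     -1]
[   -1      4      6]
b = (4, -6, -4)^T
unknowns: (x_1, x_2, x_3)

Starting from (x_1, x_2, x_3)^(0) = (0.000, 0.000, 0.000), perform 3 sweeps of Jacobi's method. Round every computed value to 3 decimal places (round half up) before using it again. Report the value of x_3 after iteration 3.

0.323

Iteration 1:
  x_1 = (4 - (-3)·0.000 - (-4)·0.000) / (-9) = -0.444
  x_2 = (-6 - (-1)·0.000 - (-1)·0.000) / (5) = -1.200
  x_3 = (-4 - (-1)·0.000 - (4)·0.000) / (6) = -0.667
Iteration 2:
  x_1 = (4 - (-3)·-1.200 - (-4)·-0.667) / (-9) = 0.252
  x_2 = (-6 - (-1)·-0.444 - (-1)·-0.667) / (5) = -1.422
  x_3 = (-4 - (-1)·-0.444 - (4)·-1.200) / (6) = 0.059
Iteration 3:
  x_1 = (4 - (-3)·-1.422 - (-4)·0.059) / (-9) = 0.003
  x_2 = (-6 - (-1)·0.252 - (-1)·0.059) / (5) = -1.138
  x_3 = (-4 - (-1)·0.252 - (4)·-1.422) / (6) = 0.323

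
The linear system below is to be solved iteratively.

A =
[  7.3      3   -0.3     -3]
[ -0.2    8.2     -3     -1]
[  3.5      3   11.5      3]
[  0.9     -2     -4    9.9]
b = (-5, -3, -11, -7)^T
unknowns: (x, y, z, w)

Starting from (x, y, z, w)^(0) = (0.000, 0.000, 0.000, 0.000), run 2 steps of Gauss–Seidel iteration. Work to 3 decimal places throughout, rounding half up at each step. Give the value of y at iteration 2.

Iteration 1:
  x = (-5 - (3)·0.000 - (-0.3)·0.000 - (-3)·0.000) / (7.3) = -0.685
  y = (-3 - (-0.2)·-0.685 - (-3)·0.000 - (-1)·0.000) / (8.2) = -0.383
  z = (-11 - (3.5)·-0.685 - (3)·-0.383 - (3)·0.000) / (11.5) = -0.648
  w = (-7 - (0.9)·-0.685 - (-2)·-0.383 - (-4)·-0.648) / (9.9) = -0.984
Iteration 2:
  x = (-5 - (3)·-0.383 - (-0.3)·-0.648 - (-3)·-0.984) / (7.3) = -0.959
  y = (-3 - (-0.2)·-0.959 - (-3)·-0.648 - (-1)·-0.984) / (8.2) = -0.746
  z = (-11 - (3.5)·-0.959 - (3)·-0.746 - (3)·-0.984) / (11.5) = -0.213
  w = (-7 - (0.9)·-0.959 - (-2)·-0.746 - (-4)·-0.213) / (9.9) = -0.857

-0.746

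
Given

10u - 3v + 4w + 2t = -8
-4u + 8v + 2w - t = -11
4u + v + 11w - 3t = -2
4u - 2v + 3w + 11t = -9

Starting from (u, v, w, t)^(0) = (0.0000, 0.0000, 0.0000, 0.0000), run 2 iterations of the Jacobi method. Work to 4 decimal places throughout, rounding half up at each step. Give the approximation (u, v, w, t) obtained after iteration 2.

(-0.9761, -1.8318, 0.0109, -0.7277)

Iteration 1:
  u = (-8 - (-3)·0.0000 - (4)·0.0000 - (2)·0.0000) / (10) = -0.8000
  v = (-11 - (-4)·0.0000 - (2)·0.0000 - (-1)·0.0000) / (8) = -1.3750
  w = (-2 - (4)·0.0000 - (1)·0.0000 - (-3)·0.0000) / (11) = -0.1818
  t = (-9 - (4)·0.0000 - (-2)·0.0000 - (3)·0.0000) / (11) = -0.8182
Iteration 2:
  u = (-8 - (-3)·-1.3750 - (4)·-0.1818 - (2)·-0.8182) / (10) = -0.9761
  v = (-11 - (-4)·-0.8000 - (2)·-0.1818 - (-1)·-0.8182) / (8) = -1.8318
  w = (-2 - (4)·-0.8000 - (1)·-1.3750 - (-3)·-0.8182) / (11) = 0.0109
  t = (-9 - (4)·-0.8000 - (-2)·-1.3750 - (3)·-0.1818) / (11) = -0.7277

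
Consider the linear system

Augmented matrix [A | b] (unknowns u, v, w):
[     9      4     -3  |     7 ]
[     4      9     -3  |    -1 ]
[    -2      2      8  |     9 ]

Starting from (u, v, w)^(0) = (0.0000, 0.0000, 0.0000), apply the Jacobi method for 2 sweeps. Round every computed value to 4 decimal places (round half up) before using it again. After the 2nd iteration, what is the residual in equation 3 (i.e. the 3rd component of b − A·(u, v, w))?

0.7904

Iteration 1:
  u = (7 - (4)·0.0000 - (-3)·0.0000) / (9) = 0.7778
  v = (-1 - (4)·0.0000 - (-3)·0.0000) / (9) = -0.1111
  w = (9 - (-2)·0.0000 - (2)·0.0000) / (8) = 1.1250
Iteration 2:
  u = (7 - (4)·-0.1111 - (-3)·1.1250) / (9) = 1.2022
  v = (-1 - (4)·0.7778 - (-3)·1.1250) / (9) = -0.0818
  w = (9 - (-2)·0.7778 - (2)·-0.1111) / (8) = 1.3472
Residual b − A·x = (0.5490, -1.0310, 0.7904)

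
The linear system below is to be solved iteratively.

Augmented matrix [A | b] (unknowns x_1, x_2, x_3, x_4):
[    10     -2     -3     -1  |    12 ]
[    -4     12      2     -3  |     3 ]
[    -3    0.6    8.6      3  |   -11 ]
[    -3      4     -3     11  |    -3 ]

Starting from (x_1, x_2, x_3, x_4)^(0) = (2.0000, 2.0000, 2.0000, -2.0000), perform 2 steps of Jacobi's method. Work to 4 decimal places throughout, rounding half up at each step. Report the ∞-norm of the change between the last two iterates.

Iteration 1:
  x_1 = (12 - (-2)·2.0000 - (-3)·2.0000 - (-1)·-2.0000) / (10) = 2.0000
  x_2 = (3 - (-4)·2.0000 - (2)·2.0000 - (-3)·-2.0000) / (12) = 0.0833
  x_3 = (-11 - (-3)·2.0000 - (0.6)·2.0000 - (3)·-2.0000) / (8.6) = -0.0233
  x_4 = (-3 - (-3)·2.0000 - (4)·2.0000 - (-3)·2.0000) / (11) = 0.0909
Iteration 2:
  x_1 = (12 - (-2)·0.0833 - (-3)·-0.0233 - (-1)·0.0909) / (10) = 1.2188
  x_2 = (3 - (-4)·2.0000 - (2)·-0.0233 - (-3)·0.0909) / (12) = 0.9433
  x_3 = (-11 - (-3)·2.0000 - (0.6)·0.0833 - (3)·0.0909) / (8.6) = -0.6189
  x_4 = (-3 - (-3)·2.0000 - (4)·0.0833 - (-3)·-0.0233) / (11) = 0.2361
Change: (-0.7812, 0.8600, -0.5956, 0.1452) → max |·| = 0.8600

0.8600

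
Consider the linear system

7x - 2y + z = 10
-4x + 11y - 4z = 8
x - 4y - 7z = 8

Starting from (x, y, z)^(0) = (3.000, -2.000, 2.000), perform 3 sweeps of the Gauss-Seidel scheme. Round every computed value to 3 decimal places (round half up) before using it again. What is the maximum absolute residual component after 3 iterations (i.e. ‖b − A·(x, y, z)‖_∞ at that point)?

0.511

Iteration 1:
  x = (10 - (-2)·-2.000 - (1)·2.000) / (7) = 0.571
  y = (8 - (-4)·0.571 - (-4)·2.000) / (11) = 1.662
  z = (8 - (1)·0.571 - (-4)·1.662) / (-7) = -2.011
Iteration 2:
  x = (10 - (-2)·1.662 - (1)·-2.011) / (7) = 2.191
  y = (8 - (-4)·2.191 - (-4)·-2.011) / (11) = 0.793
  z = (8 - (1)·2.191 - (-4)·0.793) / (-7) = -1.283
Iteration 3:
  x = (10 - (-2)·0.793 - (1)·-1.283) / (7) = 1.838
  y = (8 - (-4)·1.838 - (-4)·-1.283) / (11) = 0.929
  z = (8 - (1)·1.838 - (-4)·0.929) / (-7) = -1.411
Residual b − A·x = (0.403, -0.511, 0.001); ∞-norm = 0.511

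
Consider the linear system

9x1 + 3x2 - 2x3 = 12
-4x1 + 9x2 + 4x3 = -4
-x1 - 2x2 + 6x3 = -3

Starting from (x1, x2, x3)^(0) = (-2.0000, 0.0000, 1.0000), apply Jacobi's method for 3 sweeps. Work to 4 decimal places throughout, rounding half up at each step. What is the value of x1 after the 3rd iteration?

0.9424

Iteration 1:
  x1 = (12 - (3)·0.0000 - (-2)·1.0000) / (9) = 1.5556
  x2 = (-4 - (-4)·-2.0000 - (4)·1.0000) / (9) = -1.7778
  x3 = (-3 - (-1)·-2.0000 - (-2)·0.0000) / (6) = -0.8333
Iteration 2:
  x1 = (12 - (3)·-1.7778 - (-2)·-0.8333) / (9) = 1.7408
  x2 = (-4 - (-4)·1.5556 - (4)·-0.8333) / (9) = 0.6173
  x3 = (-3 - (-1)·1.5556 - (-2)·-1.7778) / (6) = -0.8333
Iteration 3:
  x1 = (12 - (3)·0.6173 - (-2)·-0.8333) / (9) = 0.9424
  x2 = (-4 - (-4)·1.7408 - (4)·-0.8333) / (9) = 0.6996
  x3 = (-3 - (-1)·1.7408 - (-2)·0.6173) / (6) = -0.0041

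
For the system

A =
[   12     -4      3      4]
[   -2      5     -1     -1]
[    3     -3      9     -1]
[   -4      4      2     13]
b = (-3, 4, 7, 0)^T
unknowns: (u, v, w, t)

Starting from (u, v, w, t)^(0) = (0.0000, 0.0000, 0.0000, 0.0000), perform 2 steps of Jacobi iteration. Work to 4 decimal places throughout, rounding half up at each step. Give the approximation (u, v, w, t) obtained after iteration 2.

(-0.1778, 0.8556, 1.1278, -0.4427)

Iteration 1:
  u = (-3 - (-4)·0.0000 - (3)·0.0000 - (4)·0.0000) / (12) = -0.2500
  v = (4 - (-2)·0.0000 - (-1)·0.0000 - (-1)·0.0000) / (5) = 0.8000
  w = (7 - (3)·0.0000 - (-3)·0.0000 - (-1)·0.0000) / (9) = 0.7778
  t = (0 - (-4)·0.0000 - (4)·0.0000 - (2)·0.0000) / (13) = 0.0000
Iteration 2:
  u = (-3 - (-4)·0.8000 - (3)·0.7778 - (4)·0.0000) / (12) = -0.1778
  v = (4 - (-2)·-0.2500 - (-1)·0.7778 - (-1)·0.0000) / (5) = 0.8556
  w = (7 - (3)·-0.2500 - (-3)·0.8000 - (-1)·0.0000) / (9) = 1.1278
  t = (0 - (-4)·-0.2500 - (4)·0.8000 - (2)·0.7778) / (13) = -0.4427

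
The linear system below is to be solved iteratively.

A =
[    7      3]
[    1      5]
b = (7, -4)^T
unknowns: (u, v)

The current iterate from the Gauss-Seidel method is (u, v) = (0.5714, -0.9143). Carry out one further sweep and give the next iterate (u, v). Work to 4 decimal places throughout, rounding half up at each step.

One sweep:
  u = (7 - (3)·-0.9143) / (7) = 1.3918
  v = (-4 - (1)·1.3918) / (5) = -1.0784

(1.3918, -1.0784)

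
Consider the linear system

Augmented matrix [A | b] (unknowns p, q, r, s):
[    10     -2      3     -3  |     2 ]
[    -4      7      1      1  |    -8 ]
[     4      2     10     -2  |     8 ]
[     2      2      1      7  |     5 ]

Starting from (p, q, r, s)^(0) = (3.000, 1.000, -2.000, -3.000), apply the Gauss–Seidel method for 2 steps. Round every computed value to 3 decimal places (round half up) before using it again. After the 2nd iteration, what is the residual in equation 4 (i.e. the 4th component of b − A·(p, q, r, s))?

Iteration 1:
  p = (2 - (-2)·1.000 - (3)·-2.000 - (-3)·-3.000) / (10) = 0.100
  q = (-8 - (-4)·0.100 - (1)·-2.000 - (1)·-3.000) / (7) = -0.371
  r = (8 - (4)·0.100 - (2)·-0.371 - (-2)·-3.000) / (10) = 0.234
  s = (5 - (2)·0.100 - (2)·-0.371 - (1)·0.234) / (7) = 0.758
Iteration 2:
  p = (2 - (-2)·-0.371 - (3)·0.234 - (-3)·0.758) / (10) = 0.283
  q = (-8 - (-4)·0.283 - (1)·0.234 - (1)·0.758) / (7) = -1.123
  r = (8 - (4)·0.283 - (2)·-1.123 - (-2)·0.758) / (10) = 1.063
  s = (5 - (2)·0.283 - (2)·-1.123 - (1)·1.063) / (7) = 0.802
Residual b − A·x = (-3.859, -0.872, 0.088, 0.003)

0.003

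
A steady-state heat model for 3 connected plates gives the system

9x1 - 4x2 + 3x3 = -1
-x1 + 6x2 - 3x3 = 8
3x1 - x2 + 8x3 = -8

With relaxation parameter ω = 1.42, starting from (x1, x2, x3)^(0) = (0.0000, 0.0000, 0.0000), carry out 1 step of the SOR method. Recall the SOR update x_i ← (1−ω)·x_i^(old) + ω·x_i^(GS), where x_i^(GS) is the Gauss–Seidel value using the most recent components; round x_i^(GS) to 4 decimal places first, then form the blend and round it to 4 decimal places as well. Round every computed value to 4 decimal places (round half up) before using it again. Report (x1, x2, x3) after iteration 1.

Iteration 1:
  x1: GS value = (-1 - (-4)·0.0000 - (3)·0.0000) / (9) = -0.1111;  x1 ← (1−ω)·0.0000 + ω·-0.1111 = -0.1578
  x2: GS value = (8 - (-1)·-0.1578 - (-3)·0.0000) / (6) = 1.3070;  x2 ← (1−ω)·0.0000 + ω·1.3070 = 1.8559
  x3: GS value = (-8 - (3)·-0.1578 - (-1)·1.8559) / (8) = -0.7088;  x3 ← (1−ω)·0.0000 + ω·-0.7088 = -1.0065

(-0.1578, 1.8559, -1.0065)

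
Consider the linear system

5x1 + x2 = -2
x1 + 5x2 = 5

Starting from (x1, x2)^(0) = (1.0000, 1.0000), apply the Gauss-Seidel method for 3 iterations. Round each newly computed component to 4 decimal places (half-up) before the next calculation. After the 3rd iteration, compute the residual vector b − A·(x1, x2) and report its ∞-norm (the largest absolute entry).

0.0000

Iteration 1:
  x1 = (-2 - (1)·1.0000) / (5) = -0.6000
  x2 = (5 - (1)·-0.6000) / (5) = 1.1200
Iteration 2:
  x1 = (-2 - (1)·1.1200) / (5) = -0.6240
  x2 = (5 - (1)·-0.6240) / (5) = 1.1248
Iteration 3:
  x1 = (-2 - (1)·1.1248) / (5) = -0.6250
  x2 = (5 - (1)·-0.6250) / (5) = 1.1250
Residual b − A·x = (0.0000, 0.0000); ∞-norm = 0.0000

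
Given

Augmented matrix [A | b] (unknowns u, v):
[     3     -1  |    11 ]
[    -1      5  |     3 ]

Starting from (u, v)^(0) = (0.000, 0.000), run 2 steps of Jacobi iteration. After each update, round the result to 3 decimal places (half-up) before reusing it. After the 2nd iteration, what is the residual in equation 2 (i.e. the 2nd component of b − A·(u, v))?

0.202

Iteration 1:
  u = (11 - (-1)·0.000) / (3) = 3.667
  v = (3 - (-1)·0.000) / (5) = 0.600
Iteration 2:
  u = (11 - (-1)·0.600) / (3) = 3.867
  v = (3 - (-1)·3.667) / (5) = 1.333
Residual b − A·x = (0.732, 0.202)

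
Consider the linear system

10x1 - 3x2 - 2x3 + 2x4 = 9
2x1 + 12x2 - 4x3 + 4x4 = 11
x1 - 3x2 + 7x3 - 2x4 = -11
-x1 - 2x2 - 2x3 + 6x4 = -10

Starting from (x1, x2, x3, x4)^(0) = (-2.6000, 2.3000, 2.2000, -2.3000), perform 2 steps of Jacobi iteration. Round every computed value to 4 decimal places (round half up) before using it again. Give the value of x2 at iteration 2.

Iteration 1:
  x1 = (9 - (-3)·2.3000 - (-2)·2.2000 - (2)·-2.3000) / (10) = 2.4900
  x2 = (11 - (2)·-2.6000 - (-4)·2.2000 - (4)·-2.3000) / (12) = 2.8500
  x3 = (-11 - (1)·-2.6000 - (-3)·2.3000 - (-2)·-2.3000) / (7) = -0.8714
  x4 = (-10 - (-1)·-2.6000 - (-2)·2.3000 - (-2)·2.2000) / (6) = -0.6000
Iteration 2:
  x1 = (9 - (-3)·2.8500 - (-2)·-0.8714 - (2)·-0.6000) / (10) = 1.7007
  x2 = (11 - (2)·2.4900 - (-4)·-0.8714 - (4)·-0.6000) / (12) = 0.4112
  x3 = (-11 - (1)·2.4900 - (-3)·2.8500 - (-2)·-0.6000) / (7) = -0.8771
  x4 = (-10 - (-1)·2.4900 - (-2)·2.8500 - (-2)·-0.8714) / (6) = -0.5921

0.4112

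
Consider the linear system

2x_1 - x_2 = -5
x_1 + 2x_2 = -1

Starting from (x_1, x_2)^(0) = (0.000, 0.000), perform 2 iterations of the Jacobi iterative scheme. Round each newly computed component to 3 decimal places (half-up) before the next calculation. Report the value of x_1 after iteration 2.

-2.750

Iteration 1:
  x_1 = (-5 - (-1)·0.000) / (2) = -2.500
  x_2 = (-1 - (1)·0.000) / (2) = -0.500
Iteration 2:
  x_1 = (-5 - (-1)·-0.500) / (2) = -2.750
  x_2 = (-1 - (1)·-2.500) / (2) = 0.750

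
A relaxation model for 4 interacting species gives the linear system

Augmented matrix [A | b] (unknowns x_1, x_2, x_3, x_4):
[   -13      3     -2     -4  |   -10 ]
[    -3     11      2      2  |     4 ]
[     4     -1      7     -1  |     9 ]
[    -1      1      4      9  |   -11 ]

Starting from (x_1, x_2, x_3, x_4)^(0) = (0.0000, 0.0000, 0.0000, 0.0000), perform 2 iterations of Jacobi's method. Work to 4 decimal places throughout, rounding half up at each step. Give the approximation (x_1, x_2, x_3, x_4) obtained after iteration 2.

Iteration 1:
  x_1 = (-10 - (3)·0.0000 - (-2)·0.0000 - (-4)·0.0000) / (-13) = 0.7692
  x_2 = (4 - (-3)·0.0000 - (2)·0.0000 - (2)·0.0000) / (11) = 0.3636
  x_3 = (9 - (4)·0.0000 - (-1)·0.0000 - (-1)·0.0000) / (7) = 1.2857
  x_4 = (-11 - (-1)·0.0000 - (1)·0.0000 - (4)·0.0000) / (9) = -1.2222
Iteration 2:
  x_1 = (-10 - (3)·0.3636 - (-2)·1.2857 - (-4)·-1.2222) / (-13) = 1.0314
  x_2 = (4 - (-3)·0.7692 - (2)·1.2857 - (2)·-1.2222) / (11) = 0.5619
  x_3 = (9 - (4)·0.7692 - (-1)·0.3636 - (-1)·-1.2222) / (7) = 0.7235
  x_4 = (-11 - (-1)·0.7692 - (1)·0.3636 - (4)·1.2857) / (9) = -1.7486

(1.0314, 0.5619, 0.7235, -1.7486)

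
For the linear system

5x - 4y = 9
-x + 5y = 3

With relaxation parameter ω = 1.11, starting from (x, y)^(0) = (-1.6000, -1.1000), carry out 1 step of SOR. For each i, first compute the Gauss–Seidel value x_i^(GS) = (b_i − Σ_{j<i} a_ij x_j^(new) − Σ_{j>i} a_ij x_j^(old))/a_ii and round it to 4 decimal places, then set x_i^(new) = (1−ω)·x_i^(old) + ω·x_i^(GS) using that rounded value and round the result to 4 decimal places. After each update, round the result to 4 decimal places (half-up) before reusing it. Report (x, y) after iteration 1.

(1.1972, 1.0527)

Iteration 1:
  x: GS value = (9 - (-4)·-1.1000) / (5) = 0.9200;  x ← (1−ω)·-1.6000 + ω·0.9200 = 1.1972
  y: GS value = (3 - (-1)·1.1972) / (5) = 0.8394;  y ← (1−ω)·-1.1000 + ω·0.8394 = 1.0527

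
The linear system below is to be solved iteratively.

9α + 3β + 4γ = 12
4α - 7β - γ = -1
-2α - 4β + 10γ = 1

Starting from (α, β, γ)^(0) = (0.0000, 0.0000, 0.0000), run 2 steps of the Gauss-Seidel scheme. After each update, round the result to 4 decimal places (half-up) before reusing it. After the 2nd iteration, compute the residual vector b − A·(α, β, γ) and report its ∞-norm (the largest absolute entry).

Iteration 1:
  α = (12 - (3)·0.0000 - (4)·0.0000) / (9) = 1.3333
  β = (-1 - (4)·1.3333 - (-1)·0.0000) / (-7) = 0.9047
  γ = (1 - (-2)·1.3333 - (-4)·0.9047) / (10) = 0.7285
Iteration 2:
  α = (12 - (3)·0.9047 - (4)·0.7285) / (9) = 0.7080
  β = (-1 - (4)·0.7080 - (-1)·0.7285) / (-7) = 0.4434
  γ = (1 - (-2)·0.7080 - (-4)·0.4434) / (10) = 0.4190
Residual b − A·x = (2.6218, -0.3092, -0.0004); ∞-norm = 2.6218

2.6218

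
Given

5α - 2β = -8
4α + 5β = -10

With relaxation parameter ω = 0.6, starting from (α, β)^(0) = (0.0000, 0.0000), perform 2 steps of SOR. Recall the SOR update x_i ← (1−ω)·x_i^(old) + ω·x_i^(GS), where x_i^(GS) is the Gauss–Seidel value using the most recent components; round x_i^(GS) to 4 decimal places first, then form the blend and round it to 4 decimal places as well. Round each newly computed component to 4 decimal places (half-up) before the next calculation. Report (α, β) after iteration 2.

(-1.5214, -0.7654)

Iteration 1:
  α: GS value = (-8 - (-2)·0.0000) / (5) = -1.6000;  α ← (1−ω)·0.0000 + ω·-1.6000 = -0.9600
  β: GS value = (-10 - (4)·-0.9600) / (5) = -1.2320;  β ← (1−ω)·0.0000 + ω·-1.2320 = -0.7392
Iteration 2:
  α: GS value = (-8 - (-2)·-0.7392) / (5) = -1.8957;  α ← (1−ω)·-0.9600 + ω·-1.8957 = -1.5214
  β: GS value = (-10 - (4)·-1.5214) / (5) = -0.7829;  β ← (1−ω)·-0.7392 + ω·-0.7829 = -0.7654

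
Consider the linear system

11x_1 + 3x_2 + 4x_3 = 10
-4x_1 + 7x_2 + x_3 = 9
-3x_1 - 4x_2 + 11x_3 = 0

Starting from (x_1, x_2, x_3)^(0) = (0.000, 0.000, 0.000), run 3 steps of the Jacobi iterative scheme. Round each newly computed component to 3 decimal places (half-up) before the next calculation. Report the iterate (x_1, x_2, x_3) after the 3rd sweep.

(0.156, 1.502, 0.809)

Iteration 1:
  x_1 = (10 - (3)·0.000 - (4)·0.000) / (11) = 0.909
  x_2 = (9 - (-4)·0.000 - (1)·0.000) / (7) = 1.286
  x_3 = (0 - (-3)·0.000 - (-4)·0.000) / (11) = 0.000
Iteration 2:
  x_1 = (10 - (3)·1.286 - (4)·0.000) / (11) = 0.558
  x_2 = (9 - (-4)·0.909 - (1)·0.000) / (7) = 1.805
  x_3 = (0 - (-3)·0.909 - (-4)·1.286) / (11) = 0.716
Iteration 3:
  x_1 = (10 - (3)·1.805 - (4)·0.716) / (11) = 0.156
  x_2 = (9 - (-4)·0.558 - (1)·0.716) / (7) = 1.502
  x_3 = (0 - (-3)·0.558 - (-4)·1.805) / (11) = 0.809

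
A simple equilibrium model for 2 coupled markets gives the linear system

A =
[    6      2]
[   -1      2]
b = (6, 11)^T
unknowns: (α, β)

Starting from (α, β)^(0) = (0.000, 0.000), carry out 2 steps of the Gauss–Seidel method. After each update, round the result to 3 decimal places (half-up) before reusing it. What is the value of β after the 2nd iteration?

5.000

Iteration 1:
  α = (6 - (2)·0.000) / (6) = 1.000
  β = (11 - (-1)·1.000) / (2) = 6.000
Iteration 2:
  α = (6 - (2)·6.000) / (6) = -1.000
  β = (11 - (-1)·-1.000) / (2) = 5.000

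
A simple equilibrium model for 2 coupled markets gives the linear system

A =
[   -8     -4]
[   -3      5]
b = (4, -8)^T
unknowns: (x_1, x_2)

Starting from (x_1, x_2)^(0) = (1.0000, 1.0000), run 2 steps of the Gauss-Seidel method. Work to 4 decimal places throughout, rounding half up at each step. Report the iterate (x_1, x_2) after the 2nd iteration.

(0.6000, -1.2400)

Iteration 1:
  x_1 = (4 - (-4)·1.0000) / (-8) = -1.0000
  x_2 = (-8 - (-3)·-1.0000) / (5) = -2.2000
Iteration 2:
  x_1 = (4 - (-4)·-2.2000) / (-8) = 0.6000
  x_2 = (-8 - (-3)·0.6000) / (5) = -1.2400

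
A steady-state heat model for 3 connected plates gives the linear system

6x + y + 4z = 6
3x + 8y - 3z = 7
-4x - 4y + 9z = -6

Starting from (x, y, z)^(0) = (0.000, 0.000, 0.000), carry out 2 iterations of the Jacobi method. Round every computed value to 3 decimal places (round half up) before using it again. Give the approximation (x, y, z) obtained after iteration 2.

(1.299, 0.250, 0.167)

Iteration 1:
  x = (6 - (1)·0.000 - (4)·0.000) / (6) = 1.000
  y = (7 - (3)·0.000 - (-3)·0.000) / (8) = 0.875
  z = (-6 - (-4)·0.000 - (-4)·0.000) / (9) = -0.667
Iteration 2:
  x = (6 - (1)·0.875 - (4)·-0.667) / (6) = 1.299
  y = (7 - (3)·1.000 - (-3)·-0.667) / (8) = 0.250
  z = (-6 - (-4)·1.000 - (-4)·0.875) / (9) = 0.167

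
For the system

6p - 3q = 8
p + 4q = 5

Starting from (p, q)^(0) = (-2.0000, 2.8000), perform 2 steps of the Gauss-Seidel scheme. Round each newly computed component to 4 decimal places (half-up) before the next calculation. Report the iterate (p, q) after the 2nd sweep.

(1.6167, 0.8458)

Iteration 1:
  p = (8 - (-3)·2.8000) / (6) = 2.7333
  q = (5 - (1)·2.7333) / (4) = 0.5667
Iteration 2:
  p = (8 - (-3)·0.5667) / (6) = 1.6167
  q = (5 - (1)·1.6167) / (4) = 0.8458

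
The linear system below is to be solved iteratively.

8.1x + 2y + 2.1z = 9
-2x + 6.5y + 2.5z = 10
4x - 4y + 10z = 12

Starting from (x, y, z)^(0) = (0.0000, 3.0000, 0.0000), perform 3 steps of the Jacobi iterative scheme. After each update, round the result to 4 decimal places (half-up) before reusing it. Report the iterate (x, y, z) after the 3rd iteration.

(0.4988, 0.9308, 1.4482)

Iteration 1:
  x = (9 - (2)·3.0000 - (2.1)·0.0000) / (8.1) = 0.3704
  y = (10 - (-2)·0.0000 - (2.5)·0.0000) / (6.5) = 1.5385
  z = (12 - (4)·0.0000 - (-4)·3.0000) / (10) = 2.4000
Iteration 2:
  x = (9 - (2)·1.5385 - (2.1)·2.4000) / (8.1) = 0.1090
  y = (10 - (-2)·0.3704 - (2.5)·2.4000) / (6.5) = 0.7294
  z = (12 - (4)·0.3704 - (-4)·1.5385) / (10) = 1.6672
Iteration 3:
  x = (9 - (2)·0.7294 - (2.1)·1.6672) / (8.1) = 0.4988
  y = (10 - (-2)·0.1090 - (2.5)·1.6672) / (6.5) = 0.9308
  z = (12 - (4)·0.1090 - (-4)·0.7294) / (10) = 1.4482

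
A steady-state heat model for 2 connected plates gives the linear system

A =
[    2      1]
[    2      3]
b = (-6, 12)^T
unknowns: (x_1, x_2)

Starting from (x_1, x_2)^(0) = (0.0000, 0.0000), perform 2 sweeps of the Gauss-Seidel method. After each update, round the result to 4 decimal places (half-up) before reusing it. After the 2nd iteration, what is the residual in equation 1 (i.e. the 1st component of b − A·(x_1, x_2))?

-2.0000

Iteration 1:
  x_1 = (-6 - (1)·0.0000) / (2) = -3.0000
  x_2 = (12 - (2)·-3.0000) / (3) = 6.0000
Iteration 2:
  x_1 = (-6 - (1)·6.0000) / (2) = -6.0000
  x_2 = (12 - (2)·-6.0000) / (3) = 8.0000
Residual b − A·x = (-2.0000, 0.0000)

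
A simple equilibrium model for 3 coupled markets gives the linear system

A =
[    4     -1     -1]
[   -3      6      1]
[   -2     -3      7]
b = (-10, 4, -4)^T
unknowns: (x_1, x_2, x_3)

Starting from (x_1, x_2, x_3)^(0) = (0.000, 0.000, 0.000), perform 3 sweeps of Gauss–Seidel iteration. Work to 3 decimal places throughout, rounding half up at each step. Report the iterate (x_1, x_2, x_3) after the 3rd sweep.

Iteration 1:
  x_1 = (-10 - (-1)·0.000 - (-1)·0.000) / (4) = -2.500
  x_2 = (4 - (-3)·-2.500 - (1)·0.000) / (6) = -0.583
  x_3 = (-4 - (-2)·-2.500 - (-3)·-0.583) / (7) = -1.536
Iteration 2:
  x_1 = (-10 - (-1)·-0.583 - (-1)·-1.536) / (4) = -3.030
  x_2 = (4 - (-3)·-3.030 - (1)·-1.536) / (6) = -0.592
  x_3 = (-4 - (-2)·-3.030 - (-3)·-0.592) / (7) = -1.691
Iteration 3:
  x_1 = (-10 - (-1)·-0.592 - (-1)·-1.691) / (4) = -3.071
  x_2 = (4 - (-3)·-3.071 - (1)·-1.691) / (6) = -0.587
  x_3 = (-4 - (-2)·-3.071 - (-3)·-0.587) / (7) = -1.700

(-3.071, -0.587, -1.700)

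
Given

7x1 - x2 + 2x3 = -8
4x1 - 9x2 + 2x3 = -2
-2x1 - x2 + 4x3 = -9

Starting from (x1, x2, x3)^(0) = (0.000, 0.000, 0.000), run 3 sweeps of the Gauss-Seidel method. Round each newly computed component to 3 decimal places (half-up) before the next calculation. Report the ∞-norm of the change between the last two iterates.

0.133

Iteration 1:
  x1 = (-8 - (-1)·0.000 - (2)·0.000) / (7) = -1.143
  x2 = (-2 - (4)·-1.143 - (2)·0.000) / (-9) = -0.286
  x3 = (-9 - (-2)·-1.143 - (-1)·-0.286) / (4) = -2.893
Iteration 2:
  x1 = (-8 - (-1)·-0.286 - (2)·-2.893) / (7) = -0.357
  x2 = (-2 - (4)·-0.357 - (2)·-2.893) / (-9) = -0.579
  x3 = (-9 - (-2)·-0.357 - (-1)·-0.579) / (4) = -2.573
Iteration 3:
  x1 = (-8 - (-1)·-0.579 - (2)·-2.573) / (7) = -0.490
  x2 = (-2 - (4)·-0.490 - (2)·-2.573) / (-9) = -0.567
  x3 = (-9 - (-2)·-0.490 - (-1)·-0.567) / (4) = -2.637
Change: (-0.133, 0.012, -0.064) → max |·| = 0.133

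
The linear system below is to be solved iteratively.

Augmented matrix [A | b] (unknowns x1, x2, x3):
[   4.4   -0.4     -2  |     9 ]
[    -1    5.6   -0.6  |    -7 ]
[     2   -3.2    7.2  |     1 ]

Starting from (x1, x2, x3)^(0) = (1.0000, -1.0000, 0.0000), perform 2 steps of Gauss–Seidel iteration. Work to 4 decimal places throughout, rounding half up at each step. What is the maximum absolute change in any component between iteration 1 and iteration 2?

0.3566

Iteration 1:
  x1 = (9 - (-0.4)·-1.0000 - (-2)·0.0000) / (4.4) = 1.9545
  x2 = (-7 - (-1)·1.9545 - (-0.6)·0.0000) / (5.6) = -0.9010
  x3 = (1 - (2)·1.9545 - (-3.2)·-0.9010) / (7.2) = -0.8045
Iteration 2:
  x1 = (9 - (-0.4)·-0.9010 - (-2)·-0.8045) / (4.4) = 1.5979
  x2 = (-7 - (-1)·1.5979 - (-0.6)·-0.8045) / (5.6) = -1.0509
  x3 = (1 - (2)·1.5979 - (-3.2)·-1.0509) / (7.2) = -0.7720
Change: (-0.3566, -0.1499, 0.0325) → max |·| = 0.3566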